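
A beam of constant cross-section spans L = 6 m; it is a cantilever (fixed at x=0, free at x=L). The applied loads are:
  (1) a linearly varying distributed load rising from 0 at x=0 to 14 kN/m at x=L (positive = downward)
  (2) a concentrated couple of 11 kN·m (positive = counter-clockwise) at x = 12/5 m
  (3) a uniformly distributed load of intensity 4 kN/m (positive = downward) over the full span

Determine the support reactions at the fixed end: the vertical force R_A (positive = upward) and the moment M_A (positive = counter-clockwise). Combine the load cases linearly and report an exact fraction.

R_A = 66 kN, M_A = 229 kN·m

Load 1 — triangular load w₀=14 kN/m (0→w₀ over full span):
  R_A = w₀L/2 = 14·6/2 = 42 kN
  M_A = w₀L²/3 = 14·6²/3 = 168 kN·m
Load 2 — applied couple M₀=11 kN·m at a=12/5 m (b=L-a=18/5):
  R_A = 0 kN
  M_A = -M₀ = -11 kN·m
Load 3 — uniform load w=4 kN/m over full span:
  R_A = wL = 4·6 = 24 kN
  M_A = wL²/2 = 4·6²/2 = 72 kN·m
Superposition: R_A = 66 kN, M_A = 229 kN·m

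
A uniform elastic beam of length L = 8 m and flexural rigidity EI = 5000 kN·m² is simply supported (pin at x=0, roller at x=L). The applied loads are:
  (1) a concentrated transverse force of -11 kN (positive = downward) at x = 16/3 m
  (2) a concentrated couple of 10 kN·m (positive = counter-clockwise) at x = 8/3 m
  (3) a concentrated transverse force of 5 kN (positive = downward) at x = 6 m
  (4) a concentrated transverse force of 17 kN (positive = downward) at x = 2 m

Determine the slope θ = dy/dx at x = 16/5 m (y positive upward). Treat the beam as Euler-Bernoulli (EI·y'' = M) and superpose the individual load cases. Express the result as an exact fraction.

θ(16/5) = 1811/1012500 rad

Load 1 — point force P=-11 kN at a=16/3 m (b=L-a=8/3):
  θ_1 = -Pb(L²-b²-3x²)/(6LEI)  [x≤a] = -(-11)·(8/3)·(8²-(8/3)²-3·(16/5)²)/(6·8·5000) = 4048/1265625 rad
Load 2 — applied couple M₀=10 kN·m at a=8/3 m (b=L-a=16/3):
  θ_2 = (M₀x²/(2L)-M₀(x-a)+C₁)/EI  [x>a] with C₁=M₀(3b²-L²)/(6L)=40/9 = (10·(16/5)²/(2·8)-10·((16/5)-(8/3))+(40/9))/5000 = 31/28125 rad
Load 3 — point force P=5 kN at a=6 m (b=L-a=2):
  θ_3 = -Pb(L²-b²-3x²)/(6LEI)  [x≤a] = -5·2·(8²-2²-3·(16/5)²)/(6·8·5000) = -61/50000 rad
Load 4 — point force P=17 kN at a=2 m (b=L-a=6):
  θ_4 = -Pa(2L²-6Lx+3x²+a²)/(6LEI)  [x>a] = -17·2·(2·8²-6·8·(16/5)+3·(16/5)²+2²)/(6·8·5000) = -323/250000 rad
Superposition: θ = Σ θ_i = 1811/1012500 rad ≈ 0.001789 rad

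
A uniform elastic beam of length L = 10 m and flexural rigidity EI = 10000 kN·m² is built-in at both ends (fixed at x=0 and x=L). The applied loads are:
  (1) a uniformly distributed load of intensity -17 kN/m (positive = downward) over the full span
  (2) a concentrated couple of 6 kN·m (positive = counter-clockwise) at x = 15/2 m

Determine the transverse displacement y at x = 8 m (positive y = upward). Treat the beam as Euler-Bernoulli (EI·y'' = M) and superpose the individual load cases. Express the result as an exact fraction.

Load 1 — uniform load w=-17 kN/m over full span:
  y_1 = -wx²(L-x)²/(24EI) = -(-17)·8²·(10-8)²/(24·10000) = 34/1875 m
Load 2 — applied couple M₀=6 kN·m at a=15/2 m (b=L-a=5/2):
  y_2 = (R_Ax³/6 - M_Ax²/2 - M₀(x-a)²/2)/EI  [x>a] with R_A=27/40, M_A=15/8 = ((27/40)·8³/6 - (15/8)·8²/2 - 6·(8-(15/2))²/2)/10000 = -63/200000 m
Superposition: y = Σ y_i = 10691/600000 m ≈ 0.017818 m

y(8) = 10691/600000 m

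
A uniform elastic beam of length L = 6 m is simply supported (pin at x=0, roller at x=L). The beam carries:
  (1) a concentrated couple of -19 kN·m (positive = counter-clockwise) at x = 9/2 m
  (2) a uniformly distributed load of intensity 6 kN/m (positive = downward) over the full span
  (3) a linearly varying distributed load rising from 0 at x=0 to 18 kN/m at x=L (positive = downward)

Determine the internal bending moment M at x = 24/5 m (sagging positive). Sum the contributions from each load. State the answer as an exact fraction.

M(24/5) = 6523/125 kN·m

Load 1 — applied couple M₀=-19 kN·m at a=9/2 m (b=L-a=3/2):
  M_1 = M₀x/L - M₀  [x>a] = (-19)·(24/5)/6 - (-19) = 19/5 kN·m
Load 2 — uniform load w=6 kN/m over full span:
  M_2 = wx(L-x)/2 = 6·(24/5)·(6-(24/5))/2 = 432/25 kN·m
Load 3 — triangular load w₀=18 kN/m (0→w₀ over full span):
  M_3 = w₀Lx/6 - w₀x³/(6L) = 18·6·(24/5)/6 - 18·(24/5)³/(6·6) = 3888/125 kN·m
Superposition: M = Σ M_i = 6523/125 kN·m ≈ 52.184000 kN·m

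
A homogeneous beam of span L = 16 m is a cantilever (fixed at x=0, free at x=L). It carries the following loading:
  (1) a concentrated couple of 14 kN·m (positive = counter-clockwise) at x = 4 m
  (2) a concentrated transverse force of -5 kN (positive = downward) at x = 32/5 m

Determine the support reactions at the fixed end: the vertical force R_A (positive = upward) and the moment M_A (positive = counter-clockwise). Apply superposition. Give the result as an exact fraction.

Load 1 — applied couple M₀=14 kN·m at a=4 m (b=L-a=12):
  R_A = 0 kN
  M_A = -M₀ = -14 kN·m
Load 2 — point force P=-5 kN at a=32/5 m (b=L-a=48/5):
  R_A = P = (-5) = -5 kN
  M_A = Pa = (-5)·(32/5) = -32 kN·m
Superposition: R_A = -5 kN, M_A = -46 kN·m

R_A = -5 kN, M_A = -46 kN·m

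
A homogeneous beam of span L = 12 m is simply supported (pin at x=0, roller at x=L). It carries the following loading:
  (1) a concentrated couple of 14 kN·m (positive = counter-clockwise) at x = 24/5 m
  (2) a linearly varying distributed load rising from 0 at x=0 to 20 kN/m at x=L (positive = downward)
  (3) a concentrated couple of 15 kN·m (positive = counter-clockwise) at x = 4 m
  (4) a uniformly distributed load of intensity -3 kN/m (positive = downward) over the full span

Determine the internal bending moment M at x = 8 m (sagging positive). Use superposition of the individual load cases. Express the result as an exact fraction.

M(8) = 1081/9 kN·m

Load 1 — applied couple M₀=14 kN·m at a=24/5 m (b=L-a=36/5):
  M_1 = M₀x/L - M₀  [x>a] = 14·8/12 - 14 = -14/3 kN·m
Load 2 — triangular load w₀=20 kN/m (0→w₀ over full span):
  M_2 = w₀Lx/6 - w₀x³/(6L) = 20·12·8/6 - 20·8³/(6·12) = 1600/9 kN·m
Load 3 — applied couple M₀=15 kN·m at a=4 m (b=L-a=8):
  M_3 = M₀x/L - M₀  [x>a] = 15·8/12 - 15 = -5 kN·m
Load 4 — uniform load w=-3 kN/m over full span:
  M_4 = wx(L-x)/2 = (-3)·8·(12-8)/2 = -48 kN·m
Superposition: M = Σ M_i = 1081/9 kN·m ≈ 120.111111 kN·m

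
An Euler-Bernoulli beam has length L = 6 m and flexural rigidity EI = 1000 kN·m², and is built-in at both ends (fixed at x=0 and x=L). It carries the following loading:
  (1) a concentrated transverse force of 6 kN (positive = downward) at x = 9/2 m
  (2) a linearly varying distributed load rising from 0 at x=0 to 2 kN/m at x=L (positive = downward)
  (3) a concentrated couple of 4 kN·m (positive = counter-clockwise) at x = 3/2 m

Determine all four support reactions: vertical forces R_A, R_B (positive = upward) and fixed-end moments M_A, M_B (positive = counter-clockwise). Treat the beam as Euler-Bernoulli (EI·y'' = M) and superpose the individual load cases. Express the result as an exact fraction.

Load 1 — point force P=6 kN at a=9/2 m (b=L-a=3/2):
  R_A = Pb²(3a+b)/L³ = 6·(3/2)²·(3·(9/2)+(3/2))/6³ = 15/16 kN
  M_A = Pab²/L² = 6·(9/2)·(3/2)²/6² = 27/16 kN·m
  R_B = Pa²(a+3b)/L³ = 6·(9/2)²·((9/2)+3·(3/2))/6³ = 81/16 kN
  M_B = -Pa²b/L² = -6·(9/2)²·(3/2)/6² = -81/16 kN·m
Load 2 — triangular load w₀=2 kN/m (0→w₀ over full span):
  R_A = 3w₀L/20 = 3·2·6/20 = 9/5 kN
  M_A = w₀L²/30 = 2·6²/30 = 12/5 kN·m
  R_B = 7w₀L/20 = 7·2·6/20 = 21/5 kN
  M_B = -w₀L²/20 = -2·6²/20 = -18/5 kN·m
Load 3 — applied couple M₀=4 kN·m at a=3/2 m (b=L-a=9/2):
  R_A = 6M₀ab/L³ = 6·4·(3/2)·(9/2)/6³ = 3/4 kN
  M_A = M₀b(2a-b)/L² = 4·(9/2)·(2·(3/2)-(9/2))/6² = -3/4 kN·m
  R_B = -6M₀ab/L³ = -6·4·(3/2)·(9/2)/6³ = -3/4 kN
  M_B = M₀a(2b-a)/L² = 4·(3/2)·(2·(9/2)-(3/2))/6² = 5/4 kN·m
Superposition: R_A = 279/80 kN, M_A = 267/80 kN·m, R_B = 681/80 kN, M_B = -593/80 kN·m

R_A = 279/80 kN, M_A = 267/80 kN·m, R_B = 681/80 kN, M_B = -593/80 kN·m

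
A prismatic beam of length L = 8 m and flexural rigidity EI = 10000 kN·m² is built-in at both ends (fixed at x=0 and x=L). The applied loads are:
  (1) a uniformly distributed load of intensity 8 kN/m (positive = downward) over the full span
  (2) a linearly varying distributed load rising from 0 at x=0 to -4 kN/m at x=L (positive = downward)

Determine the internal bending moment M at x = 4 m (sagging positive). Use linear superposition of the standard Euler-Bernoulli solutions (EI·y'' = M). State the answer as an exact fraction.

M(4) = 16 kN·m

Load 1 — uniform load w=8 kN/m over full span:
  M_1 = wLx/2 - wL²/12 - wx²/2 = 8·8·4/2 - 8·8²/12 - 8·4²/2 = 64/3 kN·m
Load 2 — triangular load w₀=-4 kN/m (0→w₀ over full span):
  M_2 = 3w₀Lx/20 - w₀L²/30 - w₀x³/(6L) = 3·(-4)·8·4/20 - (-4)·8²/30 - (-4)·4³/(6·8) = -16/3 kN·m
Superposition: M = Σ M_i = 16 kN·m ≈ 16.000000 kN·m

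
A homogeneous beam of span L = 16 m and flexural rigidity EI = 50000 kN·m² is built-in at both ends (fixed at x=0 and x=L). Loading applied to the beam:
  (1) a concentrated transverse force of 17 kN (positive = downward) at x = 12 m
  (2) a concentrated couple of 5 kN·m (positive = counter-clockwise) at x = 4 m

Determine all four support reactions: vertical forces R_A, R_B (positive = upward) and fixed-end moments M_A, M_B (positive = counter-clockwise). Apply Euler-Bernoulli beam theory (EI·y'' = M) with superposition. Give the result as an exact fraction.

Load 1 — point force P=17 kN at a=12 m (b=L-a=4):
  R_A = Pb²(3a+b)/L³ = 17·4²·(3·12+4)/16³ = 85/32 kN
  M_A = Pab²/L² = 17·12·4²/16² = 51/4 kN·m
  R_B = Pa²(a+3b)/L³ = 17·12²·(12+3·4)/16³ = 459/32 kN
  M_B = -Pa²b/L² = -17·12²·4/16² = -153/4 kN·m
Load 2 — applied couple M₀=5 kN·m at a=4 m (b=L-a=12):
  R_A = 6M₀ab/L³ = 6·5·4·12/16³ = 45/128 kN
  M_A = M₀b(2a-b)/L² = 5·12·(2·4-12)/16² = -15/16 kN·m
  R_B = -6M₀ab/L³ = -6·5·4·12/16³ = -45/128 kN
  M_B = M₀a(2b-a)/L² = 5·4·(2·12-4)/16² = 25/16 kN·m
Superposition: R_A = 385/128 kN, M_A = 189/16 kN·m, R_B = 1791/128 kN, M_B = -587/16 kN·m

R_A = 385/128 kN, M_A = 189/16 kN·m, R_B = 1791/128 kN, M_B = -587/16 kN·m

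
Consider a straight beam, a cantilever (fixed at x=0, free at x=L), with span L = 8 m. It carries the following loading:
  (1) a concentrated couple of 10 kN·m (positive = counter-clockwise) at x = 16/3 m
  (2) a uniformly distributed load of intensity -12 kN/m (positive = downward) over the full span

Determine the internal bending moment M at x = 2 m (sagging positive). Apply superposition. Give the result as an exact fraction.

Load 1 — applied couple M₀=10 kN·m at a=16/3 m (b=L-a=8/3):
  M_1 = M₀  [x≤a] = 10 = 10 kN·m
Load 2 — uniform load w=-12 kN/m over full span:
  M_2 = -w(L-x)²/2 = -(-12)·(8-2)²/2 = 216 kN·m
Superposition: M = Σ M_i = 226 kN·m ≈ 226.000000 kN·m

M(2) = 226 kN·m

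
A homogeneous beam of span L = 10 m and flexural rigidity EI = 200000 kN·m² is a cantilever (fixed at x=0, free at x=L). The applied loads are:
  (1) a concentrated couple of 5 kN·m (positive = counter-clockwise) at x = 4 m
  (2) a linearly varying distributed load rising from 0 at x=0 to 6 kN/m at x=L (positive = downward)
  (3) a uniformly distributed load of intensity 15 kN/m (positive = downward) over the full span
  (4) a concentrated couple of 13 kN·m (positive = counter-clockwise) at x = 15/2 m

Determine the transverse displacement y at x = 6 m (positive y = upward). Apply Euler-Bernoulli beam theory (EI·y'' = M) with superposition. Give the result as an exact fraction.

Load 1 — applied couple M₀=5 kN·m at a=4 m (b=L-a=6):
  y_1 = M₀a(2x-a)/(2EI)  [x>a] = 5·4·(2·6-4)/(2·200000) = 1/2500 m
Load 2 — triangular load w₀=6 kN/m (0→w₀ over full span):
  y_2 = (w₀Lx³/12-w₀L²x²/6-w₀x⁵/(120L))/EI = (6·10·6³/12-6·10²·6²/6-6·6⁵/(120·10))/200000 = -15993/1250000 m
Load 3 — uniform load w=15 kN/m over full span:
  y_3 = -wx²(x²-4Lx+6L²)/(24EI) = -15·6²·(6²-4·10·6+6·10²)/(24·200000) = -891/20000 m
Load 4 — applied couple M₀=13 kN·m at a=15/2 m (b=L-a=5/2):
  y_4 = M₀x²/(2EI)  [x≤a] = 13·6²/(2·200000) = 117/100000 m
Superposition: y = Σ y_i = -34859/625000 m ≈ -0.055774 m

y(6) = -34859/625000 m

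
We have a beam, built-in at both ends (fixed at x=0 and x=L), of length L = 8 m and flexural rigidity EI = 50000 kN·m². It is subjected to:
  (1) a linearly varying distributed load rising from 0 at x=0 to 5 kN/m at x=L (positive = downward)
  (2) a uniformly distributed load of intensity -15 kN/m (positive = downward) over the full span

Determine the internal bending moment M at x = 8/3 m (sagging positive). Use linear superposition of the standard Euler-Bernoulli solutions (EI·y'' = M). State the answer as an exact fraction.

M(8/3) = -1888/81 kN·m

Load 1 — triangular load w₀=5 kN/m (0→w₀ over full span):
  M_1 = 3w₀Lx/20 - w₀L²/30 - w₀x³/(6L) = 3·5·8·(8/3)/20 - 5·8²/30 - 5·(8/3)³/(6·8) = 272/81 kN·m
Load 2 — uniform load w=-15 kN/m over full span:
  M_2 = wLx/2 - wL²/12 - wx²/2 = (-15)·8·(8/3)/2 - (-15)·8²/12 - (-15)·(8/3)²/2 = -80/3 kN·m
Superposition: M = Σ M_i = -1888/81 kN·m ≈ -23.308642 kN·m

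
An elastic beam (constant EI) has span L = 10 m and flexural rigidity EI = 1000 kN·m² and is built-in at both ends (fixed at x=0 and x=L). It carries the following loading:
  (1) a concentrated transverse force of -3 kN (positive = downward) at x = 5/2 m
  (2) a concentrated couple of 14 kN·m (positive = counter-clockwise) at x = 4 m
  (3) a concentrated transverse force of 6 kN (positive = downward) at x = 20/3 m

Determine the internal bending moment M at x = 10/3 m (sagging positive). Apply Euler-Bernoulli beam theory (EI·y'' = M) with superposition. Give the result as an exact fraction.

Load 1 — point force P=-3 kN at a=5/2 m (b=L-a=15/2):
  M_1 = Pa²(a+3b)(L-x)/L³ - Pa²b/L²  [x>a] = (-3)·(5/2)²·((5/2)+3·(15/2))·(10-(10/3))/10³ - (-3)·(5/2)²·(15/2)/10² = -55/32 kN·m
Load 2 — applied couple M₀=14 kN·m at a=4 m (b=L-a=6):
  M_2 = R_Ax - M_A  [x≤a] with R_A=252/125, M_A=42/25 = (252/125)·(10/3) - (42/25) = 126/25 kN·m
Load 3 — point force P=6 kN at a=20/3 m (b=L-a=10/3):
  M_3 = Pb²(3a+b)x/L³ - Pab²/L²  [x≤a] = 6·(10/3)²·(3·(20/3)+(10/3))·(10/3)/10³ - 6·(20/3)·(10/3)²/10² = 20/27 kN·m
Superposition: M = Σ M_i = 87739/21600 kN·m ≈ 4.061991 kN·m

M(10/3) = 87739/21600 kN·m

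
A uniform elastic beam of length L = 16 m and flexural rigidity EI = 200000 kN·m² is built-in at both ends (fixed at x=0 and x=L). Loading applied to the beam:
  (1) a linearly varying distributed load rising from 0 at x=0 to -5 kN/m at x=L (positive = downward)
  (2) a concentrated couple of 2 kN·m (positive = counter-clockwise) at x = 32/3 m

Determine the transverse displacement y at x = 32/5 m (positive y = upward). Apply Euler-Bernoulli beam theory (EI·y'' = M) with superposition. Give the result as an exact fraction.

y(32/5) = 163088/87890625 m

Load 1 — triangular load w₀=-5 kN/m (0→w₀ over full span):
  y_1 = -w₀x²(L-x)²(x+2L)/(120LEI) = -(-5)·(32/5)²·(16-(32/5))²·((32/5)+2·16)/(120·16·200000) = 18432/9765625 m
Load 2 — applied couple M₀=2 kN·m at a=32/3 m (b=L-a=16/3):
  y_2 = (R_Ax³/6 - M_Ax²/2)/EI  [x≤a] with R_A=1/6, M_A=2/3 = ((1/6)·(32/5)³/6 - (2/3)·(32/5)²/2)/200000 = -112/3515625 m
Superposition: y = Σ y_i = 163088/87890625 m ≈ 0.001856 m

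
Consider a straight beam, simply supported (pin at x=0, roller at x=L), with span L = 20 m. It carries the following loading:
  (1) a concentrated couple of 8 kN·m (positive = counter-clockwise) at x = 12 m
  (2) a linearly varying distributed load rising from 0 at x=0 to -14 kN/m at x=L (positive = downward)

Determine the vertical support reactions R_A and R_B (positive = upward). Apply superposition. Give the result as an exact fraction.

Load 1 — applied couple M₀=8 kN·m at a=12 m (b=L-a=8):
  R_A = M₀/L = 8/20 = 2/5 kN
  R_B = -M₀/L = -8/20 = -2/5 kN
Load 2 — triangular load w₀=-14 kN/m (0→w₀ over full span):
  R_A = w₀L/6 = (-14)·20/6 = -140/3 kN
  R_B = w₀L/3 = (-14)·20/3 = -280/3 kN
Superposition: R_A = -694/15 kN, R_B = -1406/15 kN

R_A = -694/15 kN, R_B = -1406/15 kN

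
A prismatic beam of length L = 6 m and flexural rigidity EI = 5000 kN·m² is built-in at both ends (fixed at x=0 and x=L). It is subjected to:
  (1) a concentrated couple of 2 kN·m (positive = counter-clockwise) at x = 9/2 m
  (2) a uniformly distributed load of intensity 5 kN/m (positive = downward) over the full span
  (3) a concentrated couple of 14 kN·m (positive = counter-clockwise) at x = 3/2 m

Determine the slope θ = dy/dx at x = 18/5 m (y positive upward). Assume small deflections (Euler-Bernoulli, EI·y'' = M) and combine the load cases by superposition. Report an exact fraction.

Load 1 — applied couple M₀=2 kN·m at a=9/2 m (b=L-a=3/2):
  θ_1 = (R_Ax²/2 - M_Ax)/EI  [x≤a] with R_A=3/8, M_A=5/8 = ((3/8)·(18/5)²/2 - (5/8)·(18/5))/5000 = 9/250000 rad
Load 2 — uniform load w=5 kN/m over full span:
  θ_2 = -wx(L-x)(L-2x)/(12EI) = -5·(18/5)·(6-(18/5))·(6-2·(18/5))/(12·5000) = 27/31250 rad
Load 3 — applied couple M₀=14 kN·m at a=3/2 m (b=L-a=9/2):
  θ_3 = (R_Ax²/2 - M_Ax - M₀(x-a))/EI  [x>a] with R_A=21/8, M_A=-21/8 = ((21/8)·(18/5)²/2 - (-21/8)·(18/5) - 14·((18/5)-(3/2)))/5000 = -147/250000 rad
Superposition: θ = Σ θ_i = 39/125000 rad ≈ 0.000312 rad

θ(18/5) = 39/125000 rad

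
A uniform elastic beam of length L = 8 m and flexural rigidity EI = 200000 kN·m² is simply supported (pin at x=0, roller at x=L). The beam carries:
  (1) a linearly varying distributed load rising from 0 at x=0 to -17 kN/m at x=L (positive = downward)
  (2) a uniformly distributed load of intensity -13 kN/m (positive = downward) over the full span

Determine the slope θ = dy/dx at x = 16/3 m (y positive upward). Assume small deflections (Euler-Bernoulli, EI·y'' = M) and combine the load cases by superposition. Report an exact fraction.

Load 1 — triangular load w₀=-17 kN/m (0→w₀ over full span):
  θ_1 = -w₀(7L⁴-30L²x²+15x⁴)/(360LEI) = -(-17)·(7·8⁴-30·8²·(16/3)²+15·(16/3)⁴)/(360·8·200000) = -1547/3796875 rad
Load 2 — uniform load w=-13 kN/m over full span:
  θ_2 = -w(L³-6Lx²+4x³)/(24EI) = -(-13)·(8³-6·8·(16/3)²+4·(16/3)³)/(24·200000) = -169/253125 rad
Superposition: θ = Σ θ_i = -4082/3796875 rad ≈ -0.001075 rad

θ(16/3) = -4082/3796875 rad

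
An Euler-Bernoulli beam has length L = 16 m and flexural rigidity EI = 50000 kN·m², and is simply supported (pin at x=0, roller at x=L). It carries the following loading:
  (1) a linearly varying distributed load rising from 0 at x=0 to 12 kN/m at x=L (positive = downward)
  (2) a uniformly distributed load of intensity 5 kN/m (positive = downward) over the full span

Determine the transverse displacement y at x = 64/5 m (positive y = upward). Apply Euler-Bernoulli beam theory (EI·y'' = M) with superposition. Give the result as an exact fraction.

Load 1 — triangular load w₀=12 kN/m (0→w₀ over full span):
  y_1 = -w₀x(7L⁴-10L²x²+3x⁴)/(360LEI) = -12·(64/5)·(7·16⁴-10·16²·(64/5)²+3·(64/5)⁴)/(360·16·50000) = -3121152/48828125 m
Load 2 — uniform load w=5 kN/m over full span:
  y_2 = -wx(L³-2Lx²+x³)/(24EI) = -5·(64/5)·(16³-2·16·(64/5)²+(64/5)³)/(24·50000) = -59392/1171875 m
Superposition: y = Σ y_i = -16787456/146484375 m ≈ -0.114602 m

y(64/5) = -16787456/146484375 m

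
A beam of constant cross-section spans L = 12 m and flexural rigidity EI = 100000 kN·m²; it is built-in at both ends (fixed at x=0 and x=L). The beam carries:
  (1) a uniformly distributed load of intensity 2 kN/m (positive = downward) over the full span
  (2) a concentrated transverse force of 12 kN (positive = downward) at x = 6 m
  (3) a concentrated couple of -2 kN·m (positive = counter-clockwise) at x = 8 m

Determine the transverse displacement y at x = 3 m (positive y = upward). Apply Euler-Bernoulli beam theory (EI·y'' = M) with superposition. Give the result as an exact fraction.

y(3) = -451/400000 m

Load 1 — uniform load w=2 kN/m over full span:
  y_1 = -wx²(L-x)²/(24EI) = -2·3²·(12-3)²/(24·100000) = -243/400000 m
Load 2 — point force P=12 kN at a=6 m (b=L-a=6):
  y_2 = -Pb²x²(3aL-(3a+b)x)/(6L³EI)  [x≤a] = -12·6²·3²·(3·6·12-(3·6+6)·3)/(6·12³·100000) = -27/50000 m
Load 3 — applied couple M₀=-2 kN·m at a=8 m (b=L-a=4):
  y_3 = (R_Ax³/6 - M_Ax²/2)/EI  [x≤a] with R_A=-2/9, M_A=-2/3 = ((-2/9)·3³/6 - (-2/3)·3²/2)/100000 = 1/50000 m
Superposition: y = Σ y_i = -451/400000 m ≈ -0.001128 m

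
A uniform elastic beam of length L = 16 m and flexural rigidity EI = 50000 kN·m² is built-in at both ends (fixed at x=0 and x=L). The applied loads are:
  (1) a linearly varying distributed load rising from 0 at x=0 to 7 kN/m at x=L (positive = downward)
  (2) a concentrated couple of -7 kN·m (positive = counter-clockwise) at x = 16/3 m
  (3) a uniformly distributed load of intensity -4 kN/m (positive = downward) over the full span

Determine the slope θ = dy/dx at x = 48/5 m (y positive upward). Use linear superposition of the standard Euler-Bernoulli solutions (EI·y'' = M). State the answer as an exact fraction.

θ(48/5) = -1954/5859375 rad

Load 1 — triangular load w₀=7 kN/m (0→w₀ over full span):
  θ_1 = -w₀(2x(L-x)(L-2x)(x+2L)+x²(L-x)²)/(120LEI) = -7·(2·(48/5)·(16-(48/5))·(16-2·(48/5))·((48/5)+2·16)+(48/5)²·(16-(48/5))²)/(120·16·50000) = 1792/1953125 rad
Load 2 — applied couple M₀=-7 kN·m at a=16/3 m (b=L-a=32/3):
  θ_2 = (R_Ax²/2 - M_Ax - M₀(x-a))/EI  [x>a] with R_A=-7/12, M_A=0 = ((-7/12)·(48/5)²/2 - 0·(48/5) - (-7)·((48/5)-(16/3)))/50000 = 14/234375 rad
Load 3 — uniform load w=-4 kN/m over full span:
  θ_3 = -wx(L-x)(L-2x)/(12EI) = -(-4)·(48/5)·(16-(48/5))·(16-2·(48/5))/(12·50000) = -512/390625 rad
Superposition: θ = Σ θ_i = -1954/5859375 rad ≈ -0.000333 rad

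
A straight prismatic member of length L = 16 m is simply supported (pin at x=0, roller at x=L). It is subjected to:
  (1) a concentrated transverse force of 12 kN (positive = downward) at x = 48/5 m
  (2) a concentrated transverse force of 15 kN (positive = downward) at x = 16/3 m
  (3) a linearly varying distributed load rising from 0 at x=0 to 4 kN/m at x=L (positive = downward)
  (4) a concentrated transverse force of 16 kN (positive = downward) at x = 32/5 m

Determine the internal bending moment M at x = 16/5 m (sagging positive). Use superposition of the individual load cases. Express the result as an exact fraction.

Load 1 — point force P=12 kN at a=48/5 m (b=L-a=32/5):
  M_1 = Pbx/L  [x≤a] = 12·(32/5)·(16/5)/16 = 384/25 kN·m
Load 2 — point force P=15 kN at a=16/3 m (b=L-a=32/3):
  M_2 = Pbx/L  [x≤a] = 15·(32/3)·(16/5)/16 = 32 kN·m
Load 3 — triangular load w₀=4 kN/m (0→w₀ over full span):
  M_3 = w₀Lx/6 - w₀x³/(6L) = 4·16·(16/5)/6 - 4·(16/5)³/(6·16) = 4096/125 kN·m
Load 4 — point force P=16 kN at a=32/5 m (b=L-a=48/5):
  M_4 = Pbx/L  [x≤a] = 16·(48/5)·(16/5)/16 = 768/25 kN·m
Superposition: M = Σ M_i = 13856/125 kN·m ≈ 110.848000 kN·m

M(16/5) = 13856/125 kN·m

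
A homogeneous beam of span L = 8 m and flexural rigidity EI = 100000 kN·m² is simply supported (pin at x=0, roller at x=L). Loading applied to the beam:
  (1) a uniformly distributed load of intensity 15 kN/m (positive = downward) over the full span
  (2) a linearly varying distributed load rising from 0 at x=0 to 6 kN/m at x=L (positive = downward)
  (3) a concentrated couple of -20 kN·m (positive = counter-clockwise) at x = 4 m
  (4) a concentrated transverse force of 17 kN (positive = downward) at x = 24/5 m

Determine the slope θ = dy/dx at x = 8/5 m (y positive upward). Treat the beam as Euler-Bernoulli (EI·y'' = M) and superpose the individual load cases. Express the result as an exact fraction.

θ(8/5) = -164951/46875000 rad

Load 1 — uniform load w=15 kN/m over full span:
  θ_1 = -w(L³-6Lx²+4x³)/(24EI) = -15·(8³-6·8·(8/5)²+4·(8/5)³)/(24·100000) = -198/78125 rad
Load 2 — triangular load w₀=6 kN/m (0→w₀ over full span):
  θ_2 = -w₀(7L⁴-30L²x²+15x⁴)/(360LEI) = -6·(7·8⁴-30·8²·(8/5)²+15·(8/5)⁴)/(360·8·100000) = -2912/5859375 rad
Load 3 — applied couple M₀=-20 kN·m at a=4 m (b=L-a=4):
  θ_3 = (M₀x²/(2L)+C₁)/EI  [x≤a] with C₁=M₀(3b²-L²)/(6L)=20/3 = ((-20)·(8/5)²/(2·8)+(20/3))/100000 = 13/375000 rad
Load 4 — point force P=17 kN at a=24/5 m (b=L-a=16/5):
  θ_4 = -Pb(L²-b²-3x²)/(6LEI)  [x≤a] = -17·(16/5)·(8²-(16/5)²-3·(8/5)²)/(6·8·100000) = -204/390625 rad
Superposition: θ = Σ θ_i = -164951/46875000 rad ≈ -0.003519 rad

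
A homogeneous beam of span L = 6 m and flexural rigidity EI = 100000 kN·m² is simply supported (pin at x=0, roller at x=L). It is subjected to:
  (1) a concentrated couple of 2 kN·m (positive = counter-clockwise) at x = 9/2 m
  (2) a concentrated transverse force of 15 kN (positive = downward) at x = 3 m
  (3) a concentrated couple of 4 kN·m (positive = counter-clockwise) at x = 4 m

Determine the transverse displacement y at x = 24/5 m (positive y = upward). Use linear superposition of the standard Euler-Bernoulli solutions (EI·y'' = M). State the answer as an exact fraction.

Load 1 — applied couple M₀=2 kN·m at a=9/2 m (b=L-a=3/2):
  y_1 = (M₀x³/(6L)-M₀(x-a)²/2+C₁x)/EI  [x>a] with C₁=M₀(3b²-L²)/(6L)=-13/8 = (2·(24/5)³/(6·6)-2·((24/5)-(9/2))²/2+(-13/8)·(24/5))/100000 = -873/50000000 m
Load 2 — point force P=15 kN at a=3 m (b=L-a=3):
  y_2 = -Pa(L-x)(2Lx-a²-x²)/(6LEI)  [x>a] = -15·3·(6-(24/5))·(2·6·(24/5)-3²-(24/5)²)/(6·6·100000) = -1917/5000000 m
Load 3 — applied couple M₀=4 kN·m at a=4 m (b=L-a=2):
  y_3 = (M₀x³/(6L)-M₀(x-a)²/2+C₁x)/EI  [x>a] with C₁=M₀(3b²-L²)/(6L)=-8/3 = (4·(24/5)³/(6·6)-4·((24/5)-4)²/2+(-8/3)·(24/5))/100000 = -7/390625 m
Superposition: y = Σ y_i = -20939/50000000 m ≈ -0.000419 m

y(24/5) = -20939/50000000 m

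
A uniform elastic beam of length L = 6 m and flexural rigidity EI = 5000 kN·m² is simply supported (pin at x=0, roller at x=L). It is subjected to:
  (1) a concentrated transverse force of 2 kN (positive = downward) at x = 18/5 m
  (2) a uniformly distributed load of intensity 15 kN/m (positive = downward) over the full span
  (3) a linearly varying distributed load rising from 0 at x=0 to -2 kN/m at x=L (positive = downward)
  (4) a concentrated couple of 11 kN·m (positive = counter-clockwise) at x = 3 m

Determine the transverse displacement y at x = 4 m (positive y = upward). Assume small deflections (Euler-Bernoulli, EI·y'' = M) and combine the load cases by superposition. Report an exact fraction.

y(4) = -157087/3750000 m

Load 1 — point force P=2 kN at a=18/5 m (b=L-a=12/5):
  y_1 = -Pa(L-x)(2Lx-a²-x²)/(6LEI)  [x>a] = -2·(18/5)·(6-4)·(2·6·4-(18/5)²-4²)/(6·6·5000) = -119/78125 m
Load 2 — uniform load w=15 kN/m over full span:
  y_2 = -wx(L³-2Lx²+x³)/(24EI) = -15·4·(6³-2·6·4²+4³)/(24·5000) = -11/250 m
Load 3 — triangular load w₀=-2 kN/m (0→w₀ over full span):
  y_3 = -w₀x(7L⁴-10L²x²+3x⁴)/(360LEI) = -(-2)·4·(7·6⁴-10·6²·4²+3·4⁴)/(360·6·5000) = 17/5625 m
Load 4 — applied couple M₀=11 kN·m at a=3 m (b=L-a=3):
  y_4 = (M₀x³/(6L)-M₀(x-a)²/2+C₁x)/EI  [x>a] with C₁=M₀(3b²-L²)/(6L)=-11/4 = (11·4³/(6·6)-11·(4-3)²/2+(-11/4)·4)/5000 = 11/18000 m
Superposition: y = Σ y_i = -157087/3750000 m ≈ -0.041890 m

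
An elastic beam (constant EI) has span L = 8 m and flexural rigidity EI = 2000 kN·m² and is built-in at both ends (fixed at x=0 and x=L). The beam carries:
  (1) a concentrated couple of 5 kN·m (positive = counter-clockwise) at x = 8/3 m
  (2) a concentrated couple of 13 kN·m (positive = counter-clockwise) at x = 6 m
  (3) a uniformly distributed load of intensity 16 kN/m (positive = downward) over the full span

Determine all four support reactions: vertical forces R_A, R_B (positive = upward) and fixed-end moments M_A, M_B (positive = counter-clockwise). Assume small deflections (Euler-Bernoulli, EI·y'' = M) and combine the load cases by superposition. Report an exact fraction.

Load 1 — applied couple M₀=5 kN·m at a=8/3 m (b=L-a=16/3):
  R_A = 6M₀ab/L³ = 6·5·(8/3)·(16/3)/8³ = 5/6 kN
  M_A = M₀b(2a-b)/L² = 5·(16/3)·(2·(8/3)-(16/3))/8² = 0 kN·m
  R_B = -6M₀ab/L³ = -6·5·(8/3)·(16/3)/8³ = -5/6 kN
  M_B = M₀a(2b-a)/L² = 5·(8/3)·(2·(16/3)-(8/3))/8² = 5/3 kN·m
Load 2 — applied couple M₀=13 kN·m at a=6 m (b=L-a=2):
  R_A = 6M₀ab/L³ = 6·13·6·2/8³ = 117/64 kN
  M_A = M₀b(2a-b)/L² = 13·2·(2·6-2)/8² = 65/16 kN·m
  R_B = -6M₀ab/L³ = -6·13·6·2/8³ = -117/64 kN
  M_B = M₀a(2b-a)/L² = 13·6·(2·2-6)/8² = -39/16 kN·m
Load 3 — uniform load w=16 kN/m over full span:
  R_A = wL/2 = 16·8/2 = 64 kN
  M_A = wL²/12 = 16·8²/12 = 256/3 kN·m
  R_B = wL/2 = 16·8/2 = 64 kN
  M_B = -wL²/12 = -16·8²/12 = -256/3 kN·m
Superposition: R_A = 12799/192 kN, M_A = 4291/48 kN·m, R_B = 11777/192 kN, M_B = -4133/48 kN·m

R_A = 12799/192 kN, M_A = 4291/48 kN·m, R_B = 11777/192 kN, M_B = -4133/48 kN·m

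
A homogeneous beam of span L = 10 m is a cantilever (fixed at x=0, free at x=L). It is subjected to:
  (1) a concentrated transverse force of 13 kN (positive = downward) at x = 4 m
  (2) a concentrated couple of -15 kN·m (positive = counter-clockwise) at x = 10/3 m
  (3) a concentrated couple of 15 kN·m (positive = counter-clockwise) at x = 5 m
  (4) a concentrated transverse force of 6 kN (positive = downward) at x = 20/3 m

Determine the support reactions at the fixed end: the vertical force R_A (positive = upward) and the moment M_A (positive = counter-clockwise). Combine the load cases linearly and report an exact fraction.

R_A = 19 kN, M_A = 92 kN·m

Load 1 — point force P=13 kN at a=4 m (b=L-a=6):
  R_A = P = 13 kN
  M_A = Pa = 13·4 = 52 kN·m
Load 2 — applied couple M₀=-15 kN·m at a=10/3 m (b=L-a=20/3):
  R_A = 0 kN
  M_A = -M₀ = -(-15) = 15 kN·m
Load 3 — applied couple M₀=15 kN·m at a=5 m (b=L-a=5):
  R_A = 0 kN
  M_A = -M₀ = -15 kN·m
Load 4 — point force P=6 kN at a=20/3 m (b=L-a=10/3):
  R_A = P = 6 kN
  M_A = Pa = 6·(20/3) = 40 kN·m
Superposition: R_A = 19 kN, M_A = 92 kN·m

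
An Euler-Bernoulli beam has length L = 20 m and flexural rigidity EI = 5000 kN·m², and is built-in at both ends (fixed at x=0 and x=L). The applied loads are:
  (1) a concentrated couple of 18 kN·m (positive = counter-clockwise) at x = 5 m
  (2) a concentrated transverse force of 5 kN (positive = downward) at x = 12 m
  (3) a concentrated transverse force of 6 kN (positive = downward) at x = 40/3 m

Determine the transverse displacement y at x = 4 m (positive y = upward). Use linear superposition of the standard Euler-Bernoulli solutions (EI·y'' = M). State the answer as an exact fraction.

y(4) = -50453/3375000 m

Load 1 — applied couple M₀=18 kN·m at a=5 m (b=L-a=15):
  y_1 = (R_Ax³/6 - M_Ax²/2)/EI  [x≤a] with R_A=81/80, M_A=-27/8 = ((81/80)·4³/6 - (-27/8)·4²/2)/5000 = 189/25000 m
Load 2 — point force P=5 kN at a=12 m (b=L-a=8):
  y_2 = -Pb²x²(3aL-(3a+b)x)/(6L³EI)  [x≤a] = -5·8²·4²·(3·12·20-(3·12+8)·4)/(6·20³·5000) = -544/46875 m
Load 3 — point force P=6 kN at a=40/3 m (b=L-a=20/3):
  y_3 = -Pb²x²(3aL-(3a+b)x)/(6L³EI)  [x≤a] = -6·(20/3)²·4²·(3·(40/3)·20-(3·(40/3)+(20/3))·4)/(6·20³·5000) = -184/16875 m
Superposition: y = Σ y_i = -50453/3375000 m ≈ -0.014949 m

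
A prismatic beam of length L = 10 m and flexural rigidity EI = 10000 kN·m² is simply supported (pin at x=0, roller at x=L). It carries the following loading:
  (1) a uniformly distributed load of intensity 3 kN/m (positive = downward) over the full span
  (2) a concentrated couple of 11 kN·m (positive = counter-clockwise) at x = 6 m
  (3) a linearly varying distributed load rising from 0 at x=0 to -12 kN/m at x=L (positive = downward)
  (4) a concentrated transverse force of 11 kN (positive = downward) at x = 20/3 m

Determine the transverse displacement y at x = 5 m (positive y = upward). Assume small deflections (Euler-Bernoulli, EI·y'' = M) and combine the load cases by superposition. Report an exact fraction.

Load 1 — uniform load w=3 kN/m over full span:
  y_1 = -wx(L³-2Lx²+x³)/(24EI) = -3·5·(10³-2·10·5²+5³)/(24·10000) = -5/128 m
Load 2 — applied couple M₀=11 kN·m at a=6 m (b=L-a=4):
  y_2 = (M₀x³/(6L)+C₁x)/EI  [x≤a] with C₁=M₀(3b²-L²)/(6L)=-143/15 = (11·5³/(6·10)+(-143/15)·5)/10000 = -99/40000 m
Load 3 — triangular load w₀=-12 kN/m (0→w₀ over full span):
  y_3 = -w₀x(7L⁴-10L²x²+3x⁴)/(360LEI) = -(-12)·5·(7·10⁴-10·10²·5²+3·5⁴)/(360·10·10000) = 5/64 m
Load 4 — point force P=11 kN at a=20/3 m (b=L-a=10/3):
  y_4 = -Pbx(L²-b²-x²)/(6LEI)  [x≤a] = -11·(10/3)·5·(10²-(10/3)²-5²)/(6·10·10000) = -253/12960 m
Superposition: y = Σ y_i = 110587/6480000 m ≈ 0.017066 m

y(5) = 110587/6480000 m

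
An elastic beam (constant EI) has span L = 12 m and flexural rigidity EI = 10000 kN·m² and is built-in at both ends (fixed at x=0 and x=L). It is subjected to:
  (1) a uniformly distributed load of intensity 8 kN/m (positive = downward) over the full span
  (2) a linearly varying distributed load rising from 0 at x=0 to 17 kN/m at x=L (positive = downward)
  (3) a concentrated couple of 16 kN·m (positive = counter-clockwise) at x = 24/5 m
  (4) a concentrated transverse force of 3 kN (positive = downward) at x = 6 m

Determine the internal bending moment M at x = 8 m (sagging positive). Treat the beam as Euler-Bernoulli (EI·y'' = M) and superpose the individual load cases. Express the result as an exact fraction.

M(8) = 32963/450 kN·m

Load 1 — uniform load w=8 kN/m over full span:
  M_1 = wLx/2 - wL²/12 - wx²/2 = 8·12·8/2 - 8·12²/12 - 8·8²/2 = 32 kN·m
Load 2 — triangular load w₀=17 kN/m (0→w₀ over full span):
  M_2 = 3w₀Lx/20 - w₀L²/30 - w₀x³/(6L) = 3·17·12·8/20 - 17·12²/30 - 17·8³/(6·12) = 1904/45 kN·m
Load 3 — applied couple M₀=16 kN·m at a=24/5 m (b=L-a=36/5):
  M_3 = R_Ax - M_A - M₀  [x>a] with R_A=48/25, M_A=48/25 = (48/25)·8 - (48/25) - 16 = -64/25 kN·m
Load 4 — point force P=3 kN at a=6 m (b=L-a=6):
  M_4 = Pa²(a+3b)(L-x)/L³ - Pa²b/L²  [x>a] = 3·6²·(6+3·6)·(12-8)/12³ - 3·6²·6/12² = 3/2 kN·m
Superposition: M = Σ M_i = 32963/450 kN·m ≈ 73.251111 kN·m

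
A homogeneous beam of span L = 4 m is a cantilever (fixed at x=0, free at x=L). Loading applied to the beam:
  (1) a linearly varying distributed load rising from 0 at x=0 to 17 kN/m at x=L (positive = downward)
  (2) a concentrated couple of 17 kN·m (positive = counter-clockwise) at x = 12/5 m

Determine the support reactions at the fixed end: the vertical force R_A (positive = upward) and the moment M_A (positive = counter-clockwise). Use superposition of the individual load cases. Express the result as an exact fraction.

R_A = 34 kN, M_A = 221/3 kN·m

Load 1 — triangular load w₀=17 kN/m (0→w₀ over full span):
  R_A = w₀L/2 = 17·4/2 = 34 kN
  M_A = w₀L²/3 = 17·4²/3 = 272/3 kN·m
Load 2 — applied couple M₀=17 kN·m at a=12/5 m (b=L-a=8/5):
  R_A = 0 kN
  M_A = -M₀ = -17 kN·m
Superposition: R_A = 34 kN, M_A = 221/3 kN·m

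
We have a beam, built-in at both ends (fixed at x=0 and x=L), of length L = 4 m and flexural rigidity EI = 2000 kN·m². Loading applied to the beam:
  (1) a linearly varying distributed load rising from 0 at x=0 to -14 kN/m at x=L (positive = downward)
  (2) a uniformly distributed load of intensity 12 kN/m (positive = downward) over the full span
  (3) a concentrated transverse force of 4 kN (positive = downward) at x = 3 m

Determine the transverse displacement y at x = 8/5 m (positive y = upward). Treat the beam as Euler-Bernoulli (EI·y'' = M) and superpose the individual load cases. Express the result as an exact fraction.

y(8/5) = -22133/11718750 m

Load 1 — triangular load w₀=-14 kN/m (0→w₀ over full span):
  y_1 = -w₀x²(L-x)²(x+2L)/(120LEI) = -(-14)·(8/5)²·(4-(8/5))²·((8/5)+2·4)/(120·4·2000) = 4032/1953125 m
Load 2 — uniform load w=12 kN/m over full span:
  y_2 = -wx²(L-x)²/(24EI) = -12·(8/5)²·(4-(8/5))²/(24·2000) = -288/78125 m
Load 3 — point force P=4 kN at a=3 m (b=L-a=1):
  y_3 = -Pb²x²(3aL-(3a+b)x)/(6L³EI)  [x≤a] = -4·1²·(8/5)²·(3·3·4-(3·3+1)·(8/5))/(6·4³·2000) = -1/3750 m
Superposition: y = Σ y_i = -22133/11718750 m ≈ -0.001889 m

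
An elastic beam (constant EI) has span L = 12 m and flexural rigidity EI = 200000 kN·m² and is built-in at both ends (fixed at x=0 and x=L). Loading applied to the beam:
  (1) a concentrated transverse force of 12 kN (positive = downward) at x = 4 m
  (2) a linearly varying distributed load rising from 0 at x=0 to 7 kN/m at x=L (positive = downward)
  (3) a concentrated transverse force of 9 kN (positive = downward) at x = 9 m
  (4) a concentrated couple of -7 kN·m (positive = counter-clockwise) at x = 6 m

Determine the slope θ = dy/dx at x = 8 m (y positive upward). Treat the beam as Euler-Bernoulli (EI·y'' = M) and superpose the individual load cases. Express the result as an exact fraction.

θ(8) = 5141/18000000 rad

Load 1 — point force P=12 kN at a=4 m (b=L-a=8):
  θ_1 = Pa²(L-x)(2bL-(3b+a)(L-x))/(2L³EI)  [x>a] = 12·4²·(12-8)·(2·8·12-(3·8+4)·(12-8))/(2·12³·200000) = 1/11250 rad
Load 2 — triangular load w₀=7 kN/m (0→w₀ over full span):
  θ_2 = -w₀(2x(L-x)(L-2x)(x+2L)+x²(L-x)²)/(120LEI) = -7·(2·8·(12-8)·(12-2·8)·(8+2·12)+8²·(12-8)²)/(120·12·200000) = 49/281250 rad
Load 3 — point force P=9 kN at a=9 m (b=L-a=3):
  θ_3 = -Pb²x(2aL-(3a+b)x)/(2L³EI)  [x≤a] = -9·3²·8·(2·9·12-(3·9+3)·8)/(2·12³·200000) = 9/400000 rad
Load 4 — applied couple M₀=-7 kN·m at a=6 m (b=L-a=6):
  θ_4 = (R_Ax²/2 - M_Ax - M₀(x-a))/EI  [x>a] with R_A=-7/8, M_A=-7/4 = ((-7/8)·8²/2 - (-7/4)·8 - (-7)·(8-6))/200000 = 0 rad
Superposition: θ = Σ θ_i = 5141/18000000 rad ≈ 0.000286 rad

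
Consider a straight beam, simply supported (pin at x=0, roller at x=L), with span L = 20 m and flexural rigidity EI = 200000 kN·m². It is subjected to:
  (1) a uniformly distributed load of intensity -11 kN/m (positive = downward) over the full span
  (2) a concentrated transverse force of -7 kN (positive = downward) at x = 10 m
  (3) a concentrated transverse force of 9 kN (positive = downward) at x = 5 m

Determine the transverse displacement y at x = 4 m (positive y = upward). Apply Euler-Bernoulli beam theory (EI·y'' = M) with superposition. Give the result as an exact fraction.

Load 1 — uniform load w=-11 kN/m over full span:
  y_1 = -wx(L³-2Lx²+x³)/(24EI) = -(-11)·4·(20³-2·20·4²+4³)/(24·200000) = 638/9375 m
Load 2 — point force P=-7 kN at a=10 m (b=L-a=10):
  y_2 = -Pbx(L²-b²-x²)/(6LEI)  [x≤a] = -(-7)·10·4·(20²-10²-4²)/(6·20·200000) = 497/150000 m
Load 3 — point force P=9 kN at a=5 m (b=L-a=15):
  y_3 = -Pbx(L²-b²-x²)/(6LEI)  [x≤a] = -9·15·4·(20²-15²-4²)/(6·20·200000) = -1431/400000 m
Superposition: y = Σ y_i = 81347/1200000 m ≈ 0.067789 m

y(4) = 81347/1200000 m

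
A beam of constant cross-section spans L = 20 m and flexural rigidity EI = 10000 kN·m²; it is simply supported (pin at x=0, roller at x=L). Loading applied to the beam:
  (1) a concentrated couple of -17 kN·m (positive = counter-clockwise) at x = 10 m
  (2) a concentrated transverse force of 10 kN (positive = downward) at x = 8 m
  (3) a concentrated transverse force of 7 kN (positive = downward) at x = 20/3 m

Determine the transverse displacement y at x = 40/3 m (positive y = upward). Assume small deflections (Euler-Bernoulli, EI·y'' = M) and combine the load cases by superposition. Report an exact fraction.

y(40/3) = -52363/243000 m

Load 1 — applied couple M₀=-17 kN·m at a=10 m (b=L-a=10):
  y_1 = (M₀x³/(6L)-M₀(x-a)²/2+C₁x)/EI  [x>a] with C₁=M₀(3b²-L²)/(6L)=85/6 = ((-17)·(40/3)³/(6·20)-(-17)·((40/3)-10)²/2+(85/6)·(40/3))/10000 = -17/3240 m
Load 2 — point force P=10 kN at a=8 m (b=L-a=12):
  y_2 = -Pa(L-x)(2Lx-a²-x²)/(6LEI)  [x>a] = -10·8·(20-(40/3))·(2·20·(40/3)-8²-(40/3)²)/(6·20·10000) = -1312/10125 m
Load 3 — point force P=7 kN at a=20/3 m (b=L-a=40/3):
  y_3 = -Pa(L-x)(2Lx-a²-x²)/(6LEI)  [x>a] = -7·(20/3)·(20-(40/3))·(2·20·(40/3)-(20/3)²-(40/3)²)/(6·20·10000) = -98/1215 m
Superposition: y = Σ y_i = -52363/243000 m ≈ -0.215486 m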